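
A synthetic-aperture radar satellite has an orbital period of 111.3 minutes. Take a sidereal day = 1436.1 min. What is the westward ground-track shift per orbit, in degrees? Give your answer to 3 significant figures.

27.9°

T = 111.3 min = 6678.0 s.
During one orbit Earth rotates (6678.0 / 86166) × 360° = 27.90°.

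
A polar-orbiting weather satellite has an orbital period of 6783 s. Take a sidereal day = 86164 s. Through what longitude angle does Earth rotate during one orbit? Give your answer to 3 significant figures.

28.3°

During one orbit Earth rotates (6783.0 / 86164) × 360° = 28.34°.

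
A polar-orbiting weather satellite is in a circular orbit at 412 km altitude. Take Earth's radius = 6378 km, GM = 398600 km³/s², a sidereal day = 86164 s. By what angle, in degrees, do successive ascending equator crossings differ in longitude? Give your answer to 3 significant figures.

Semi-major axis a = 6378 + 412 = 6790 km. Period T = 2π√(a³/μ) = 2π√(6790³/398600) = 5568.2 s = 92.80 min.
During one orbit Earth rotates (5568.2 / 86164) × 360° = 23.26°.

23.3°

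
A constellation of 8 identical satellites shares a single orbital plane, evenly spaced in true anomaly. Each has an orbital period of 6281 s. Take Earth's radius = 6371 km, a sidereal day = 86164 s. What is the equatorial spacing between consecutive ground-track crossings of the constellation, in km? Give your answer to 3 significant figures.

Single-satellite node shift = (6281.0/86164) × 360° = 26.24°.
With 8 satellites evenly phased, successive equator crossings are 26.24/8 = 3.280° apart.
That is 3.280 × 111.2 = 365 km at the equator.

365 km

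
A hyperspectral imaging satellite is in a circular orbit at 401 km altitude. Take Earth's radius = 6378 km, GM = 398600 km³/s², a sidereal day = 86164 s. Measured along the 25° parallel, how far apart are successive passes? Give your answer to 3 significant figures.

2340 km

Semi-major axis a = 6378 + 401 = 6779 km. Period T = 2π√(a³/μ) = 2π√(6779³/398600) = 5554.7 s = 92.58 min.
Node shift per orbit = (5554.7/86164) × 360° = 23.21°.
Equatorial spacing = 23.21 × 111.3 km/° = 2583 km.
At 25° latitude, spacing = 2583 × cos(25°) = 2341 km.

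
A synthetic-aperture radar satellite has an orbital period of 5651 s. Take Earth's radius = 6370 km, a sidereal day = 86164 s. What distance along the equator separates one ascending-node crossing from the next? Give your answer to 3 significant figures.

2620 km

During one orbit Earth rotates (5651.0 / 86164) × 360° = 23.61°.
At the equator that is 23.61° × (2π·6370/360) km/° = 23.61 × 111.2 = 2625 km.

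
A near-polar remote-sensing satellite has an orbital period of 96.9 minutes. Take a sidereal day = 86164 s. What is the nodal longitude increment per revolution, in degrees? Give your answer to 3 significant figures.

T = 96.9 min = 5814.0 s.
During one orbit Earth rotates (5814.0 / 86164) × 360° = 24.29°.

24.3°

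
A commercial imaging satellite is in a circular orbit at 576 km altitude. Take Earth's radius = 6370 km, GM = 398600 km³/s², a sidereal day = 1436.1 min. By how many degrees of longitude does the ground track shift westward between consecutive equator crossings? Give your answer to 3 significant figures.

24.1°

Semi-major axis a = 6370 + 576 = 6946 km. Period T = 2π√(a³/μ) = 2π√(6946³/398600) = 5761.2 s = 96.02 min.
During one orbit Earth rotates (5761.2 / 86166) × 360° = 24.07°.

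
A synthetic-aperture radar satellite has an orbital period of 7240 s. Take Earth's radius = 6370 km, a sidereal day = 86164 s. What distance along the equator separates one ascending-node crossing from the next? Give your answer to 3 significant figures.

During one orbit Earth rotates (7240.0 / 86164) × 360° = 30.25°.
At the equator that is 30.25° × (2π·6370/360) km/° = 30.25 × 111.2 = 3363 km.

3360 km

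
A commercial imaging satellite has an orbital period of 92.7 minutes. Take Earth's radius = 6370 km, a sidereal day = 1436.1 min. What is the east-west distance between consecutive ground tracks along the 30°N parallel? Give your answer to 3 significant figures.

T = 92.7 min = 5562.0 s.
Node shift per orbit = (5562.0/86166) × 360° = 23.24°.
Equatorial spacing = 23.24 × 111.2 km/° = 2584 km.
At 30° latitude, spacing = 2584 × cos(30°) = 2237 km.

2240 km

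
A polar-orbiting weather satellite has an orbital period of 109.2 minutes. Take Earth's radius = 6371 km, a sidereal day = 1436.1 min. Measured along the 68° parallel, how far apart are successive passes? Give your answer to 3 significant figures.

T = 109.2 min = 6552.0 s.
Node shift per orbit = (6552.0/86166) × 360° = 27.37°.
Equatorial spacing = 27.37 × 111.2 km/° = 3044 km.
At 68° latitude, spacing = 3044 × cos(68°) = 1140 km.

1140 km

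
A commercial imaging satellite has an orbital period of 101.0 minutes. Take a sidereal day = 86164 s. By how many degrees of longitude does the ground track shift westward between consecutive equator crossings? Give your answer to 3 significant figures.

25.3°

T = 101.0 min = 6060.0 s.
During one orbit Earth rotates (6060.0 / 86164) × 360° = 25.32°.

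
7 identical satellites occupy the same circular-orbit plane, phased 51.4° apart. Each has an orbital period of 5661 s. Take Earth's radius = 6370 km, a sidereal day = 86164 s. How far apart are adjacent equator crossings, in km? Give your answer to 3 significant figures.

Single-satellite node shift = (5661.0/86164) × 360° = 23.65°.
With 7 satellites evenly phased, successive equator crossings are 23.65/7 = 3.379° apart.
That is 3.379 × 111.2 = 376 km at the equator.

376 km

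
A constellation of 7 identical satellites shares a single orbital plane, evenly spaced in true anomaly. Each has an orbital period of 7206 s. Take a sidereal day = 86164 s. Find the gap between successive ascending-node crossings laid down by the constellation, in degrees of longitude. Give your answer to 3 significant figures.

Single-satellite node shift = (7206.0/86164) × 360° = 30.11°.
With 7 satellites evenly phased, successive equator crossings are 30.11/7 = 4.301° apart.

4.30°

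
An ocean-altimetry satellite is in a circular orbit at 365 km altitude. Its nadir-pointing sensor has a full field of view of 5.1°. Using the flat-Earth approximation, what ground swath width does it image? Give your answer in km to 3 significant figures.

Half-angle = 5.1°/2 = 2.55°.
Swath width ≈ 2h·tan(θ/2) = 2 × 365 × tan(2.55°) = 32.5 km.

32.5 km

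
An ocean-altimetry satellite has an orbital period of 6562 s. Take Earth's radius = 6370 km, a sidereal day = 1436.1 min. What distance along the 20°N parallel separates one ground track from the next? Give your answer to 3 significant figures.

Node shift per orbit = (6562.0/86166) × 360° = 27.42°.
Equatorial spacing = 27.42 × 111.2 km/° = 3048 km.
At 20° latitude, spacing = 3048 × cos(20°) = 2864 km.

2860 km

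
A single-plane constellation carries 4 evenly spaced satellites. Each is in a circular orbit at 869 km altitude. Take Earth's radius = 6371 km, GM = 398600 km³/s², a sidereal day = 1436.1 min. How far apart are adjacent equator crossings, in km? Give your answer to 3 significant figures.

Semi-major axis a = 6371 + 869 = 7240 km. Period T = 2π√(a³/μ) = 2π√(7240³/398600) = 6130.8 s = 102.18 min.
Single-satellite node shift = (6130.8/86166) × 360° = 25.61°.
With 4 satellites evenly phased, successive equator crossings are 25.61/4 = 6.404° apart.
That is 6.404 × 111.2 = 712 km at the equator.

712 km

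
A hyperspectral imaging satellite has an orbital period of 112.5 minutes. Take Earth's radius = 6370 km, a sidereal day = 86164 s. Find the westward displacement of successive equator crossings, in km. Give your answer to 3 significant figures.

T = 112.5 min = 6750.0 s.
During one orbit Earth rotates (6750.0 / 86164) × 360° = 28.20°.
At the equator that is 28.20° × (2π·6370/360) km/° = 28.20 × 111.2 = 3135 km.

3140 km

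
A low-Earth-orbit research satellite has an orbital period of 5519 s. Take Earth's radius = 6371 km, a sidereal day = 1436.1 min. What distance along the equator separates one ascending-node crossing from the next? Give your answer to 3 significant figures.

During one orbit Earth rotates (5519.0 / 86166) × 360° = 23.06°.
At the equator that is 23.06° × (2π·6371/360) km/° = 23.06 × 111.2 = 2564 km.

2560 km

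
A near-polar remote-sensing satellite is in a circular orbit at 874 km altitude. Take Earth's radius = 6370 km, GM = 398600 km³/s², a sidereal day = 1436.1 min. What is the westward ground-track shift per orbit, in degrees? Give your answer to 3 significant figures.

Semi-major axis a = 6370 + 874 = 7244 km. Period T = 2π√(a³/μ) = 2π√(7244³/398600) = 6135.9 s = 102.27 min.
During one orbit Earth rotates (6135.9 / 86166) × 360° = 25.64°.

25.6°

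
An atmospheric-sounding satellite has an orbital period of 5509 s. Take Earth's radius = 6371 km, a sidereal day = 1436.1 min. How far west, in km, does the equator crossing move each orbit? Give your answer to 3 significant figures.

During one orbit Earth rotates (5509.0 / 86166) × 360° = 23.02°.
At the equator that is 23.02° × (2π·6371/360) km/° = 23.02 × 111.2 = 2559 km.

2560 km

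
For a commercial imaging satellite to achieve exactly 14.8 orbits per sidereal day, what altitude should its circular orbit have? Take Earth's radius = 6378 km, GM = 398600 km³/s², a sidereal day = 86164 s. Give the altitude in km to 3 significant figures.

Required period T = 86164 / 14.8 = 5821.9 s.
From T = 2π√(a³/μ): a = (μ T²/4π²)^(1/3) = (398600 × 5821.9² / 4π²)^(1/3) = 6995 km.
Altitude h = a − R = 6995 − 6378 = 617 km.

617 km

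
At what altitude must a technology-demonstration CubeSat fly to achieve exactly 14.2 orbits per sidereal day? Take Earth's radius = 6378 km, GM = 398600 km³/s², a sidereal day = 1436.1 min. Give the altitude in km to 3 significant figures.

Required period T = 86166 / 14.2 = 6068.0 s.
From T = 2π√(a³/μ): a = (μ T²/4π²)^(1/3) = (398600 × 6068.0² / 4π²)^(1/3) = 7190 km.
Altitude h = a − R = 7190 − 6378 = 812 km.

812 km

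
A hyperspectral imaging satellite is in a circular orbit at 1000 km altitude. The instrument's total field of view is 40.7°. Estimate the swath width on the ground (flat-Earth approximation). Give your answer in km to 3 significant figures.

Half-angle = 40.7°/2 = 20.35°.
Swath width ≈ 2h·tan(θ/2) = 2 × 1000 × tan(20.35°) = 741.8 km.

742 km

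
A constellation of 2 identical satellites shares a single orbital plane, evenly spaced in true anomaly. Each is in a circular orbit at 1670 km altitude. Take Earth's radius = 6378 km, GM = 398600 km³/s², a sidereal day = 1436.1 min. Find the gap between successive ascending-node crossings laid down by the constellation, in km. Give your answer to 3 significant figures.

1670 km

Semi-major axis a = 6378 + 1670 = 8048 km. Period T = 2π√(a³/μ) = 2π√(8048³/398600) = 7185.3 s = 119.75 min.
Single-satellite node shift = (7185.3/86166) × 360° = 30.02°.
With 2 satellites evenly phased, successive equator crossings are 30.02/2 = 15.010° apart.
That is 15.010 × 111.3 = 1671 km at the equator.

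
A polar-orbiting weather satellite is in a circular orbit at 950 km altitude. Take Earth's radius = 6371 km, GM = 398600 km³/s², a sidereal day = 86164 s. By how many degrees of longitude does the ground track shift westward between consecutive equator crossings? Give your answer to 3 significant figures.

26.0°

Semi-major axis a = 6371 + 950 = 7321 km. Period T = 2π√(a³/μ) = 2π√(7321³/398600) = 6234.0 s = 103.90 min.
During one orbit Earth rotates (6234.0 / 86164) × 360° = 26.05°.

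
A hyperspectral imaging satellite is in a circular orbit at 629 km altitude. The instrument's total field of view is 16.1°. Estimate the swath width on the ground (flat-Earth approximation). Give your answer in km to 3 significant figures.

Half-angle = 16.1°/2 = 8.05°.
Swath width ≈ 2h·tan(θ/2) = 2 × 629 × tan(8.05°) = 177.9 km.

178 km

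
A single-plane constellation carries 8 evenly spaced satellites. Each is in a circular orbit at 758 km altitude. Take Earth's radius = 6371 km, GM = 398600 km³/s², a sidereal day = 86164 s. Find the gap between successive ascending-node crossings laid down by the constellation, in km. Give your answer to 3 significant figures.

348 km

Semi-major axis a = 6371 + 758 = 7129 km. Period T = 2π√(a³/μ) = 2π√(7129³/398600) = 5990.4 s = 99.84 min.
Single-satellite node shift = (5990.4/86164) × 360° = 25.03°.
With 8 satellites evenly phased, successive equator crossings are 25.03/8 = 3.129° apart.
That is 3.129 × 111.2 = 348 km at the equator.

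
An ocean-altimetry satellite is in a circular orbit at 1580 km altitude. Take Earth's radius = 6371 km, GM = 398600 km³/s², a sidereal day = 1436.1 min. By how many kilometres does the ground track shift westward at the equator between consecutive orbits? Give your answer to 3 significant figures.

Semi-major axis a = 6371 + 1580 = 7951 km. Period T = 2π√(a³/μ) = 2π√(7951³/398600) = 7055.8 s = 117.60 min.
During one orbit Earth rotates (7055.8 / 86166) × 360° = 29.48°.
At the equator that is 29.48° × (2π·6371/360) km/° = 29.48 × 111.2 = 3278 km.

3280 km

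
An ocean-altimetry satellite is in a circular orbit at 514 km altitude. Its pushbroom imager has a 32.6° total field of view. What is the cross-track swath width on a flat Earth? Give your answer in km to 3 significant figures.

Half-angle = 32.6°/2 = 16.3°.
Swath width ≈ 2h·tan(θ/2) = 2 × 514 × tan(16.3°) = 300.6 km.

301 km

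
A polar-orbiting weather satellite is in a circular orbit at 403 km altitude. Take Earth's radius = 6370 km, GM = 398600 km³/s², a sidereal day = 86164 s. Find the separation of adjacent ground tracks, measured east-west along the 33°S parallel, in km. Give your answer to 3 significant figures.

2160 km

Semi-major axis a = 6370 + 403 = 6773 km. Period T = 2π√(a³/μ) = 2π√(6773³/398600) = 5547.3 s = 92.46 min.
Node shift per orbit = (5547.3/86164) × 360° = 23.18°.
Equatorial spacing = 23.18 × 111.2 km/° = 2577 km.
At 33° latitude, spacing = 2577 × cos(33°) = 2161 km.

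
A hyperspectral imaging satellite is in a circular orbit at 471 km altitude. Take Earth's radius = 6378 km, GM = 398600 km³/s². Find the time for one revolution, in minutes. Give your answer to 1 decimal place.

94.0 min

Semi-major axis a = 6378 + 471 = 6849 km. Period T = 2π√(a³/μ) = 2π√(6849³/398600) = 5640.9 s = 94.02 min.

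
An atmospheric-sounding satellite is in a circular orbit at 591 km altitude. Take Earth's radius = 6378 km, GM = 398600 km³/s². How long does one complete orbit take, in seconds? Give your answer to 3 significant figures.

Semi-major axis a = 6378 + 591 = 6969 km. Period T = 2π√(a³/μ) = 2π√(6969³/398600) = 5789.8 s = 96.50 min.

5790 seconds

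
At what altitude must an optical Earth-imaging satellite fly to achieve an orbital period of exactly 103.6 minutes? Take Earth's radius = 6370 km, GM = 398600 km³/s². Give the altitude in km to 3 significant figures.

937 km

T = 103.6 min = 6216.0 s.
From T = 2π√(a³/μ): a = (μ T²/4π²)^(1/3) = (398600 × 6216.0² / 4π²)^(1/3) = 7307 km.
Altitude h = a − R = 7307 − 6370 = 937 km.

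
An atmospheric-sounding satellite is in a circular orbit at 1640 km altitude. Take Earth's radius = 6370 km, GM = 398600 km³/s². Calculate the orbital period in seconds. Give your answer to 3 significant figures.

7130 seconds

Semi-major axis a = 6370 + 1640 = 8010 km. Period T = 2π√(a³/μ) = 2π√(8010³/398600) = 7134.4 s = 118.91 min.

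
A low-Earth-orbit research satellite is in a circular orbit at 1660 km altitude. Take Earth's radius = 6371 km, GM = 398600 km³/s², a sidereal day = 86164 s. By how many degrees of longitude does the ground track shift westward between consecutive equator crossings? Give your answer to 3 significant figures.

Semi-major axis a = 6371 + 1660 = 8031 km. Period T = 2π√(a³/μ) = 2π√(8031³/398600) = 7162.5 s = 119.38 min.
During one orbit Earth rotates (7162.5 / 86164) × 360° = 29.93°.

29.9°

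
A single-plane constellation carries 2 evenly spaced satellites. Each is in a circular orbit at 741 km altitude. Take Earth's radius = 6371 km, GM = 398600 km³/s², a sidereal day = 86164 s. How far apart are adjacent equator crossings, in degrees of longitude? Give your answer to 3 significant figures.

Semi-major axis a = 6371 + 741 = 7112 km. Period T = 2π√(a³/μ) = 2π√(7112³/398600) = 5969.0 s = 99.48 min.
Single-satellite node shift = (5969.0/86164) × 360° = 24.94°.
With 2 satellites evenly phased, successive equator crossings are 24.94/2 = 12.469° apart.

12.5°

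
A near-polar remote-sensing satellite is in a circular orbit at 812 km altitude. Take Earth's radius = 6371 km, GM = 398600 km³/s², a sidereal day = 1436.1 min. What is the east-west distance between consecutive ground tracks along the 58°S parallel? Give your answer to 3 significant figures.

1490 km

Semi-major axis a = 6371 + 812 = 7183 km. Period T = 2π√(a³/μ) = 2π√(7183³/398600) = 6058.6 s = 100.98 min.
Node shift per orbit = (6058.6/86166) × 360° = 25.31°.
Equatorial spacing = 25.31 × 111.2 km/° = 2815 km.
At 58° latitude, spacing = 2815 × cos(58°) = 1492 km.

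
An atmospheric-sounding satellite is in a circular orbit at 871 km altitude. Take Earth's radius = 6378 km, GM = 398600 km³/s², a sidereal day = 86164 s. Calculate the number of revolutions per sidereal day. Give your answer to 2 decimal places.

Semi-major axis a = 6378 + 871 = 7249 km. Period T = 2π√(a³/μ) = 2π√(7249³/398600) = 6142.3 s = 102.37 min.
Orbits per sidereal day = 86164 / 6142.3 = 14.028.

14.03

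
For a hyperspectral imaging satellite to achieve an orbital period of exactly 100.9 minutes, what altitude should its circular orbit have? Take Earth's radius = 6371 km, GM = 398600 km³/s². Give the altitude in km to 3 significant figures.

808 km

T = 100.9 min = 6054.0 s.
From T = 2π√(a³/μ): a = (μ T²/4π²)^(1/3) = (398600 × 6054.0² / 4π²)^(1/3) = 7179 km.
Altitude h = a − R = 7179 − 6371 = 808 km.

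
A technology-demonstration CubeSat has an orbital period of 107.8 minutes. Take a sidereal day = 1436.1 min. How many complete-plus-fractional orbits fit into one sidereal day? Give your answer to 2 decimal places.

T = 107.8 min = 6468.0 s.
Orbits per sidereal day = 86166 / 6468.0 = 13.322.

13.32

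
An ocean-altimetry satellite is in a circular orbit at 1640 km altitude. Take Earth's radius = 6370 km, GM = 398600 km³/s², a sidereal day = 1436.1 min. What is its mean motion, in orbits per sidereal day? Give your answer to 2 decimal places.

Semi-major axis a = 6370 + 1640 = 8010 km. Period T = 2π√(a³/μ) = 2π√(8010³/398600) = 7134.4 s = 118.91 min.
Orbits per sidereal day = 86166 / 7134.4 = 12.077.

12.08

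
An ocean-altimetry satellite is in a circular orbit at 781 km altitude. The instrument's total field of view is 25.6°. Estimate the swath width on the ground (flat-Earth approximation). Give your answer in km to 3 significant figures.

Half-angle = 25.6°/2 = 12.8°.
Swath width ≈ 2h·tan(θ/2) = 2 × 781 × tan(12.8°) = 354.9 km.

355 km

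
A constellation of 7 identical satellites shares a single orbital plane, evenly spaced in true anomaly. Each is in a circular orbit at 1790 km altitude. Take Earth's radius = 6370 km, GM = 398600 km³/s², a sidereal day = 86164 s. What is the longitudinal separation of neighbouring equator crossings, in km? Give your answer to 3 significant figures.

487 km

Semi-major axis a = 6370 + 1790 = 8160 km. Period T = 2π√(a³/μ) = 2π√(8160³/398600) = 7335.8 s = 122.26 min.
Single-satellite node shift = (7335.8/86164) × 360° = 30.65°.
With 7 satellites evenly phased, successive equator crossings are 30.65/7 = 4.378° apart.
That is 4.378 × 111.2 = 487 km at the equator.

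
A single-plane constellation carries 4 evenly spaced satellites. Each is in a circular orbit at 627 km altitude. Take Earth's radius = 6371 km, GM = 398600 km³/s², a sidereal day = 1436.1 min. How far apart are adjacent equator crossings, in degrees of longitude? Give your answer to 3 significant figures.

Semi-major axis a = 6371 + 627 = 6998 km. Period T = 2π√(a³/μ) = 2π√(6998³/398600) = 5826.0 s = 97.10 min.
Single-satellite node shift = (5826.0/86166) × 360° = 24.34°.
With 4 satellites evenly phased, successive equator crossings are 24.34/4 = 6.085° apart.

6.09°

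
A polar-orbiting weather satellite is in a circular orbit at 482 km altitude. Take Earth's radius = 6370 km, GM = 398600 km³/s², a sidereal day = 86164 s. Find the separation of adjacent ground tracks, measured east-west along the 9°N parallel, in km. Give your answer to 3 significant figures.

Semi-major axis a = 6370 + 482 = 6852 km. Period T = 2π√(a³/μ) = 2π√(6852³/398600) = 5644.7 s = 94.08 min.
Node shift per orbit = (5644.7/86164) × 360° = 23.58°.
Equatorial spacing = 23.58 × 111.2 km/° = 2622 km.
At 9° latitude, spacing = 2622 × cos(9°) = 2590 km.

2590 km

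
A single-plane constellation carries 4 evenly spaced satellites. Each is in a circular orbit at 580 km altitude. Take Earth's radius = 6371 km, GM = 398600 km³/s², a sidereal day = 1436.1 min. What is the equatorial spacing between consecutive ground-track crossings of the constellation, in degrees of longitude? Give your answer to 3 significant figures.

6.02°

Semi-major axis a = 6371 + 580 = 6951 km. Period T = 2π√(a³/μ) = 2π√(6951³/398600) = 5767.4 s = 96.12 min.
Single-satellite node shift = (5767.4/86166) × 360° = 24.10°.
With 4 satellites evenly phased, successive equator crossings are 24.10/4 = 6.024° apart.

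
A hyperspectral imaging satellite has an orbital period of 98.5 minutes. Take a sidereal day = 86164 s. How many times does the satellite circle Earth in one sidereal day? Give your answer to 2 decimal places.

T = 98.5 min = 5910.0 s.
Orbits per sidereal day = 86164 / 5910.0 = 14.579.

14.58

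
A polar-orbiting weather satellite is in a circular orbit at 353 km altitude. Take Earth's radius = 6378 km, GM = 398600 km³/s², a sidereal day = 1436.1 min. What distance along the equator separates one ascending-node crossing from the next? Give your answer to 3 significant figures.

2560 km

Semi-major axis a = 6378 + 353 = 6731 km. Period T = 2π√(a³/μ) = 2π√(6731³/398600) = 5495.8 s = 91.60 min.
During one orbit Earth rotates (5495.8 / 86166) × 360° = 22.96°.
At the equator that is 22.96° × (2π·6378/360) km/° = 22.96 × 111.3 = 2556 km.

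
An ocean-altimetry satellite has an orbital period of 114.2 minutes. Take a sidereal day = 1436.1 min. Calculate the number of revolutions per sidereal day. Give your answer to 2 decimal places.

T = 114.2 min = 6852.0 s.
Orbits per sidereal day = 86166 / 6852.0 = 12.575.

12.58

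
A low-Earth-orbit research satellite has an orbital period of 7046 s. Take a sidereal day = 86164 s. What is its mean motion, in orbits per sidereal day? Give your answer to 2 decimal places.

12.23

Orbits per sidereal day = 86164 / 7046.0 = 12.229.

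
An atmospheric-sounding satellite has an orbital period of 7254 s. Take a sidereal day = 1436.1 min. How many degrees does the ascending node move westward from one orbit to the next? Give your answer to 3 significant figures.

30.3°

During one orbit Earth rotates (7254.0 / 86166) × 360° = 30.31°.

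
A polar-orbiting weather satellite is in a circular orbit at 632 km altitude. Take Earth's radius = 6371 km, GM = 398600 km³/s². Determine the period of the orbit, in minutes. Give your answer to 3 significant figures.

97.2 min

Semi-major axis a = 6371 + 632 = 7003 km. Period T = 2π√(a³/μ) = 2π√(7003³/398600) = 5832.3 s = 97.20 min.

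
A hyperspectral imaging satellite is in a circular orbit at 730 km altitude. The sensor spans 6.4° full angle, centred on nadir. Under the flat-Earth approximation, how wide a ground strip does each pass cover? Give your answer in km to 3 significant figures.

81.6 km

Half-angle = 6.4°/2 = 3.2°.
Swath width ≈ 2h·tan(θ/2) = 2 × 730 × tan(3.2°) = 81.6 km.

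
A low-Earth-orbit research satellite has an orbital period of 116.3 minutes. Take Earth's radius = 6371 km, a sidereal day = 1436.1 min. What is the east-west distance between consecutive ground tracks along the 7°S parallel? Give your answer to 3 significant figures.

3220 km

T = 116.3 min = 6978.0 s.
Node shift per orbit = (6978.0/86166) × 360° = 29.15°.
Equatorial spacing = 29.15 × 111.2 km/° = 3242 km.
At 7° latitude, spacing = 3242 × cos(7°) = 3218 km.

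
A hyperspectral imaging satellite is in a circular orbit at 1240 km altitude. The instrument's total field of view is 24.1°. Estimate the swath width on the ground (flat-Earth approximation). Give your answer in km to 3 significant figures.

529 km

Half-angle = 24.1°/2 = 12.05°.
Swath width ≈ 2h·tan(θ/2) = 2 × 1240 × tan(12.05°) = 529.4 km.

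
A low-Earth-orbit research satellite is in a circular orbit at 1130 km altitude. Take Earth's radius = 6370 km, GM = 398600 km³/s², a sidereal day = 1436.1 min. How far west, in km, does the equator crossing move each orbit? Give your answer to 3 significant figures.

3000 km

Semi-major axis a = 6370 + 1130 = 7500 km. Period T = 2π√(a³/μ) = 2π√(7500³/398600) = 6464.0 s = 107.73 min.
During one orbit Earth rotates (6464.0 / 86166) × 360° = 27.01°.
At the equator that is 27.01° × (2π·6370/360) km/° = 27.01 × 111.2 = 3003 km.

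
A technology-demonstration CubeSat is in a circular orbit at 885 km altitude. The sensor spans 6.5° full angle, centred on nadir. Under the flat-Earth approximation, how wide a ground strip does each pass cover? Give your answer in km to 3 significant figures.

Half-angle = 6.5°/2 = 3.25°.
Swath width ≈ 2h·tan(θ/2) = 2 × 885 × tan(3.25°) = 100.5 km.

101 km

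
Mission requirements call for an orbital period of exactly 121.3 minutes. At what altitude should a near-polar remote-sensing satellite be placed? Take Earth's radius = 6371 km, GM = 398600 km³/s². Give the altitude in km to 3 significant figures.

T = 121.3 min = 7278.0 s.
From T = 2π√(a³/μ): a = (μ T²/4π²)^(1/3) = (398600 × 7278.0² / 4π²)^(1/3) = 8117 km.
Altitude h = a − R = 8117 − 6371 = 1746 km.

1750 km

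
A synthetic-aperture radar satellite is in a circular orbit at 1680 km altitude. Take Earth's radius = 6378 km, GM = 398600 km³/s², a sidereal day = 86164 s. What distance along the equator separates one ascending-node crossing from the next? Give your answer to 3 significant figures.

3350 km

Semi-major axis a = 6378 + 1680 = 8058 km. Period T = 2π√(a³/μ) = 2π√(8058³/398600) = 7198.7 s = 119.98 min.
During one orbit Earth rotates (7198.7 / 86164) × 360° = 30.08°.
At the equator that is 30.08° × (2π·6378/360) km/° = 30.08 × 111.3 = 3348 km.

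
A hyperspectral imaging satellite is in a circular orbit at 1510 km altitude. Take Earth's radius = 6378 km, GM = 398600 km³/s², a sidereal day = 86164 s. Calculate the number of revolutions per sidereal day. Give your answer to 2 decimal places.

12.36

Semi-major axis a = 6378 + 1510 = 7888 km. Period T = 2π√(a³/μ) = 2π√(7888³/398600) = 6972.1 s = 116.20 min.
Orbits per sidereal day = 86164 / 6972.1 = 12.358.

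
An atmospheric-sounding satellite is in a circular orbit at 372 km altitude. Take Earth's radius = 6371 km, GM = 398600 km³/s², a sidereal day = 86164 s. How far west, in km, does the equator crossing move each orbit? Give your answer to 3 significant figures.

Semi-major axis a = 6371 + 372 = 6743 km. Period T = 2π√(a³/μ) = 2π√(6743³/398600) = 5510.5 s = 91.84 min.
During one orbit Earth rotates (5510.5 / 86164) × 360° = 23.02°.
At the equator that is 23.02° × (2π·6371/360) km/° = 23.02 × 111.2 = 2560 km.

2560 km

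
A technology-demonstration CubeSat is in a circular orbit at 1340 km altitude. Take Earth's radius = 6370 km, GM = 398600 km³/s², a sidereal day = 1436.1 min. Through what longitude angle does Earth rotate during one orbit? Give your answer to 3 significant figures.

28.1°

Semi-major axis a = 6370 + 1340 = 7710 km. Period T = 2π√(a³/μ) = 2π√(7710³/398600) = 6737.4 s = 112.29 min.
During one orbit Earth rotates (6737.4 / 86166) × 360° = 28.15°.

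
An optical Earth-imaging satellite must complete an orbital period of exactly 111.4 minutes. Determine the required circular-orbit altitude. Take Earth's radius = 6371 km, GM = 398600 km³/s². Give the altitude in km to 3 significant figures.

1300 km

T = 111.4 min = 6684.0 s.
From T = 2π√(a³/μ): a = (μ T²/4π²)^(1/3) = (398600 × 6684.0² / 4π²)^(1/3) = 7669 km.
Altitude h = a − R = 7669 − 6371 = 1298 km.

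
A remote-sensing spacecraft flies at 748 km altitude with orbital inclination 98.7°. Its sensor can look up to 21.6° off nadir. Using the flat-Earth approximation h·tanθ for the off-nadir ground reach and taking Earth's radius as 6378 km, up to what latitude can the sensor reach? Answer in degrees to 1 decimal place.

84.0°

Retrograde orbit: the ground track reaches ±(180° − i) = ±(180 − 98.7) = ±81.3°.
Sensor half-swath on the ground ≈ 748·tan(21.6°) = 296 km = 2.66° of latitude.
Maximum observable latitude ≈ 81.3 + 2.66 = 84.0°.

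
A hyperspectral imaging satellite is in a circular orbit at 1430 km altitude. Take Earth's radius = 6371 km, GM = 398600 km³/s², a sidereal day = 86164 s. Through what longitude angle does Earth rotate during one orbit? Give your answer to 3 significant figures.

28.6°

Semi-major axis a = 6371 + 1430 = 7801 km. Period T = 2π√(a³/μ) = 2π√(7801³/398600) = 6857.0 s = 114.28 min.
During one orbit Earth rotates (6857.0 / 86164) × 360° = 28.65°.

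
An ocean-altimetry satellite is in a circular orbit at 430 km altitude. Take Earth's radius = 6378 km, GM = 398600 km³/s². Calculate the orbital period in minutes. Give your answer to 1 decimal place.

93.2 min

Semi-major axis a = 6378 + 430 = 6808 km. Period T = 2π√(a³/μ) = 2π√(6808³/398600) = 5590.4 s = 93.17 min.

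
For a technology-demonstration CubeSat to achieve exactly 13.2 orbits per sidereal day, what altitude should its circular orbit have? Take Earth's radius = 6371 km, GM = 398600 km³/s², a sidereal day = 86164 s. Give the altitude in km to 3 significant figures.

Required period T = 86164 / 13.2 = 6527.6 s.
From T = 2π√(a³/μ): a = (μ T²/4π²)^(1/3) = (398600 × 6527.6² / 4π²)^(1/3) = 7549 km.
Altitude h = a − R = 7549 − 6371 = 1178 km.

1180 km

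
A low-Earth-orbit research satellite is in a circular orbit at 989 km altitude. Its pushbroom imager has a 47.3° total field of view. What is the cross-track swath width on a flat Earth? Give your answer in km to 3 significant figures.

Half-angle = 47.3°/2 = 23.65°.
Swath width ≈ 2h·tan(θ/2) = 2 × 989 × tan(23.65°) = 866.2 km.

866 km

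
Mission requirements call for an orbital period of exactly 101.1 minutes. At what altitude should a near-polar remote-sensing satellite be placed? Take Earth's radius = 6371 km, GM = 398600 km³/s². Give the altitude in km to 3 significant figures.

T = 101.1 min = 6066.0 s.
From T = 2π√(a³/μ): a = (μ T²/4π²)^(1/3) = (398600 × 6066.0² / 4π²)^(1/3) = 7189 km.
Altitude h = a − R = 7189 − 6371 = 818 km.

818 km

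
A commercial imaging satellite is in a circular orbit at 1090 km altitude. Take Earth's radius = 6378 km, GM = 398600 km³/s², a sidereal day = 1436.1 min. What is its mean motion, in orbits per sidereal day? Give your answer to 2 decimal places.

13.42

Semi-major axis a = 6378 + 1090 = 7468 km. Period T = 2π√(a³/μ) = 2π√(7468³/398600) = 6422.7 s = 107.05 min.
Orbits per sidereal day = 86166 / 6422.7 = 13.416.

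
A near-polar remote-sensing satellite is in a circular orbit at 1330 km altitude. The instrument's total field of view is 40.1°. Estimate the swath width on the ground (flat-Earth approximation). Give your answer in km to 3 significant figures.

971 km

Half-angle = 40.1°/2 = 20.05°.
Swath width ≈ 2h·tan(θ/2) = 2 × 1330 × tan(20.05°) = 970.8 km.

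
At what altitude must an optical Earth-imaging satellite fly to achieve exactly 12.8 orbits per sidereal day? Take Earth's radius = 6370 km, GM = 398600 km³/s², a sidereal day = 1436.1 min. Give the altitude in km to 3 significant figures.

Required period T = 86166 / 12.8 = 6731.7 s.
From T = 2π√(a³/μ): a = (μ T²/4π²)^(1/3) = (398600 × 6731.7² / 4π²)^(1/3) = 7706 km.
Altitude h = a − R = 7706 − 6370 = 1336 km.

1340 km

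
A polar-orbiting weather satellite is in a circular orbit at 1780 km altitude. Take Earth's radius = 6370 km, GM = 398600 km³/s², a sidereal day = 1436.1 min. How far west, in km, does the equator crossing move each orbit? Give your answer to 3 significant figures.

Semi-major axis a = 6370 + 1780 = 8150 km. Period T = 2π√(a³/μ) = 2π√(8150³/398600) = 7322.3 s = 122.04 min.
During one orbit Earth rotates (7322.3 / 86166) × 360° = 30.59°.
At the equator that is 30.59° × (2π·6370/360) km/° = 30.59 × 111.2 = 3401 km.

3400 km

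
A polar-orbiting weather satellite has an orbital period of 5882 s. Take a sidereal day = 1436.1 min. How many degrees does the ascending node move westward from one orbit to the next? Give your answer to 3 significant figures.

During one orbit Earth rotates (5882.0 / 86166) × 360° = 24.57°.

24.6°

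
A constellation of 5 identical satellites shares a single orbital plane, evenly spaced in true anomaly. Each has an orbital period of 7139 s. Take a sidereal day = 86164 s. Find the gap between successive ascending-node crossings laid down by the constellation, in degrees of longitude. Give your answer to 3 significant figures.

Single-satellite node shift = (7139.0/86164) × 360° = 29.83°.
With 5 satellites evenly phased, successive equator crossings are 29.83/5 = 5.965° apart.

5.97°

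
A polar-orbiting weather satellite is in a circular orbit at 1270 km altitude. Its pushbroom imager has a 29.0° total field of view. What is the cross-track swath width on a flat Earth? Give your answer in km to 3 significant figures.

Half-angle = 29.0°/2 = 14.5°.
Swath width ≈ 2h·tan(θ/2) = 2 × 1270 × tan(14.5°) = 656.9 km.

657 km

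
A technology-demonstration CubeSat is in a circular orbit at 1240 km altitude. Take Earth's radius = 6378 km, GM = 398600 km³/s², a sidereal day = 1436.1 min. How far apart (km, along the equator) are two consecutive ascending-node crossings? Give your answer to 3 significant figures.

3080 km

Semi-major axis a = 6378 + 1240 = 7618 km. Period T = 2π√(a³/μ) = 2π√(7618³/398600) = 6617.2 s = 110.29 min.
During one orbit Earth rotates (6617.2 / 86166) × 360° = 27.65°.
At the equator that is 27.65° × (2π·6378/360) km/° = 27.65 × 111.3 = 3078 km.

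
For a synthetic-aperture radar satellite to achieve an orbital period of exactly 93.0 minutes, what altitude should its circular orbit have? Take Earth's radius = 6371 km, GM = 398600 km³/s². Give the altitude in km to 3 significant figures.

T = 93.0 min = 5580.0 s.
From T = 2π√(a³/μ): a = (μ T²/4π²)^(1/3) = (398600 × 5580.0² / 4π²)^(1/3) = 6800 km.
Altitude h = a − R = 6800 − 6371 = 429 km.

429 km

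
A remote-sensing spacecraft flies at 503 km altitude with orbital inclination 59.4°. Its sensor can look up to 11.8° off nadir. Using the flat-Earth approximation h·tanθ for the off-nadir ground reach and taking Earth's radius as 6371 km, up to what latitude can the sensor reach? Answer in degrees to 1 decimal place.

For a prograde orbit the ground track reaches latitude ±i = ±59.4°.
Sensor half-swath on the ground ≈ 503·tan(11.8°) = 105 km = 0.95° of latitude.
Maximum observable latitude ≈ 59.4 + 0.95 = 60.3°.

60.3°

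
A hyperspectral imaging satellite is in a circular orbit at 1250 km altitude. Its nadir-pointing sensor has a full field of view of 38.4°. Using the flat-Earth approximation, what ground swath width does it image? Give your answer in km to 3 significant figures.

871 km

Half-angle = 38.4°/2 = 19.2°.
Swath width ≈ 2h·tan(θ/2) = 2 × 1250 × tan(19.2°) = 870.6 km.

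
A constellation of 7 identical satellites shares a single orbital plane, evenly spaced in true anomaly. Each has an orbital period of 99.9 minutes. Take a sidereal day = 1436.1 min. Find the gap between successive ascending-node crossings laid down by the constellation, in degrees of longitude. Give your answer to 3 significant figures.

3.58°

T = 99.9 min = 5994.0 s.
Single-satellite node shift = (5994.0/86166) × 360° = 25.04°.
With 7 satellites evenly phased, successive equator crossings are 25.04/7 = 3.578° apart.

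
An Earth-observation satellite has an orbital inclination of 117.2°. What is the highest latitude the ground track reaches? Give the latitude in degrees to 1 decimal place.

Retrograde orbit: the ground track reaches ±(180° − i) = ±(180 − 117.2) = ±62.8°.

62.8°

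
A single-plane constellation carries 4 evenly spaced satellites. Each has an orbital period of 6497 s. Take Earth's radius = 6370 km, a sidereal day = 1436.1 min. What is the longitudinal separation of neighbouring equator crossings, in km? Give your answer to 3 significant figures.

754 km

Single-satellite node shift = (6497.0/86166) × 360° = 27.14°.
With 4 satellites evenly phased, successive equator crossings are 27.14/4 = 6.786° apart.
That is 6.786 × 111.2 = 754 km at the equator.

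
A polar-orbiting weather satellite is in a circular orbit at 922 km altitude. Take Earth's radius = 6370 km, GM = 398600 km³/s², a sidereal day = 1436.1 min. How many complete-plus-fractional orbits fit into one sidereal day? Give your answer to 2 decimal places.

13.90

Semi-major axis a = 6370 + 922 = 7292 km. Period T = 2π√(a³/μ) = 2π√(7292³/398600) = 6197.0 s = 103.28 min.
Orbits per sidereal day = 86166 / 6197.0 = 13.904.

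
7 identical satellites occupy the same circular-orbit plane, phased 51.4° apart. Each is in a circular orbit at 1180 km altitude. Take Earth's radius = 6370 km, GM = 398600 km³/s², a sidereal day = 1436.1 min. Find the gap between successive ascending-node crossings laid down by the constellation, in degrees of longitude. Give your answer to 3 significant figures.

Semi-major axis a = 6370 + 1180 = 7550 km. Period T = 2π√(a³/μ) = 2π√(7550³/398600) = 6528.8 s = 108.81 min.
Single-satellite node shift = (6528.8/86166) × 360° = 27.28°.
With 7 satellites evenly phased, successive equator crossings are 27.28/7 = 3.897° apart.

3.90°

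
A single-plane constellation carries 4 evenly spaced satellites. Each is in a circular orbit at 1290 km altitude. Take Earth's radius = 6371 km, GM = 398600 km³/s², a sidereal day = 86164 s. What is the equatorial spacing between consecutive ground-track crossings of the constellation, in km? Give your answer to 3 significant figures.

Semi-major axis a = 6371 + 1290 = 7661 km. Period T = 2π√(a³/μ) = 2π√(7661³/398600) = 6673.3 s = 111.22 min.
Single-satellite node shift = (6673.3/86164) × 360° = 27.88°.
With 4 satellites evenly phased, successive equator crossings are 27.88/4 = 6.970° apart.
That is 6.970 × 111.2 = 775 km at the equator.

775 km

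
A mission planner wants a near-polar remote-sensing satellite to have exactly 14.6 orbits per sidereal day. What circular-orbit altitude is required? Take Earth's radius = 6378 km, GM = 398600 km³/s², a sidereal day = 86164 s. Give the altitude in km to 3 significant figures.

680 km

Required period T = 86164 / 14.6 = 5901.6 s.
From T = 2π√(a³/μ): a = (μ T²/4π²)^(1/3) = (398600 × 5901.6² / 4π²)^(1/3) = 7058 km.
Altitude h = a − R = 7058 − 6378 = 680 km.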